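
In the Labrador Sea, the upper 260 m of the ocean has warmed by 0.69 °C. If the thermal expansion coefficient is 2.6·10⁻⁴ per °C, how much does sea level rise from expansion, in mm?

Δh = αΔT·H = 2.6×10⁻⁴ × 0.69 × 260 = 0.046644 m

about 46.6 mm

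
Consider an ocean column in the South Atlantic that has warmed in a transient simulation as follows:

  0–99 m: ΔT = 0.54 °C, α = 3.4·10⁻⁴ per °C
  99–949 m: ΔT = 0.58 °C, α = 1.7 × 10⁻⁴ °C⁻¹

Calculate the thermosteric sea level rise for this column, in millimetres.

0–99 m: 0.54 × 99 × 3.4×10⁻⁴ = 0.0181764 m
99–949 m: 1.7×10⁻⁴ × 850 × 0.58 = 0.08381 m
Δh = 0.0181764 + 0.08381 = 0.1019864 m

about 102 mm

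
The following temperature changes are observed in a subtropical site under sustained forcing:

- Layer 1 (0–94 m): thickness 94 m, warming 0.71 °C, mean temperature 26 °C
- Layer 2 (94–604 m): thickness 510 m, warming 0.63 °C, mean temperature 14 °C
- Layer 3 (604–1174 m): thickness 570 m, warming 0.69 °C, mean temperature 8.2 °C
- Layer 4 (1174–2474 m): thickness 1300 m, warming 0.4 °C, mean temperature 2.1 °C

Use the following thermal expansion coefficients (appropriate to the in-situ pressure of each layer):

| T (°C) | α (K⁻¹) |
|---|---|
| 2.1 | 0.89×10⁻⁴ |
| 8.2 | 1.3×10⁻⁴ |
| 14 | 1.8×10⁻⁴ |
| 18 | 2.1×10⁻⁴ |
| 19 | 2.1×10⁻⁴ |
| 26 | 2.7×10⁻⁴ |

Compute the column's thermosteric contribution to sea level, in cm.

Layer 1 at 26 °C → α = 2.7×10⁻⁴ K⁻¹
Layer 2 at 14 °C → α = 1.8×10⁻⁴ K⁻¹
Layer 3 at 8.2 °C → α = 1.3×10⁻⁴ K⁻¹
Layer 4 at 2.1 °C → α = 0.89×10⁻⁴ K⁻¹
Layer 1: 94 × 0.71 × 2.7×10⁻⁴ = 0.0180198 m
Layer 2: 1.8×10⁻⁴ × 510 × 0.63 = 0.057834 m
570 × 0.69 × 1.3×10⁻⁴ = 0.051129 m
1174–2474 m: 0.4 × 0.89×10⁻⁴ × 1300 = 0.04628 m
Δh = 0.0180198 + 0.057834 + 0.051129 + 0.04628 = 0.1732628 m

17.3 cm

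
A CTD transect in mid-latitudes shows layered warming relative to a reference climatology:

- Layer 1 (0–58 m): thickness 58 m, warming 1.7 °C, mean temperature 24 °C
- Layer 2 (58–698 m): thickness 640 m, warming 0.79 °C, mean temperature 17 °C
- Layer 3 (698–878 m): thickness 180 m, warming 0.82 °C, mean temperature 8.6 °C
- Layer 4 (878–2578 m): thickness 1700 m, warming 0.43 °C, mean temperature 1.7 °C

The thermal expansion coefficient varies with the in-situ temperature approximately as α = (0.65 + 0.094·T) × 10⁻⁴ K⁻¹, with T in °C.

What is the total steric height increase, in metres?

about 0.223 m

Layer 1: α = (0.65 + 0.094×24)×10⁻⁴ = 2.906×10⁻⁴ K⁻¹
Layer 2: α = (0.65 + 0.094×17)×10⁻⁴ = 2.248×10⁻⁴ K⁻¹
Layer 3: α = (0.65 + 0.094×8.6)×10⁻⁴ = 1.4584×10⁻⁴ K⁻¹
Layer 4: α = (0.65 + 0.094×1.7)×10⁻⁴ = 0.8098×10⁻⁴ K⁻¹
Layer 1: 2.906×10⁻⁴ × 1.7 × 58 = 0.02865316 m
Layer 2: 0.79 × 640 × 2.248×10⁻⁴ = 0.11365888 m
1.4584×10⁻⁴ × 180 × 0.82 = 0.021525984 m
1700 × 0.43 × 0.8098×10⁻⁴ = 0.05919638 m
Δh = 0.02865316 + 0.11365888 + 0.021525984 + 0.05919638 = 0.223034404 m ≈ 0.223 m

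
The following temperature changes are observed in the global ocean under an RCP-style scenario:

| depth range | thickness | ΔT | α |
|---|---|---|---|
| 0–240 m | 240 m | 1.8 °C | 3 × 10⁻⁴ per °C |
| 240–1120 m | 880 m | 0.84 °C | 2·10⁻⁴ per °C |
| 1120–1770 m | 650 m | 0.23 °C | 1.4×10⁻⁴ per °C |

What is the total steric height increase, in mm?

Δh = 300 mm

0–240 m: 240 × 1.8 × 3×10⁻⁴ = 0.12960 m
240–1120 m: 880 × 2×10⁻⁴ × 0.84 = 0.14784 m
1.4×10⁻⁴ × 0.23 × 650 = 0.02093 m
Δh = 0.12960 + 0.14784 + 0.02093 = 0.29837 m ≈ 300 mm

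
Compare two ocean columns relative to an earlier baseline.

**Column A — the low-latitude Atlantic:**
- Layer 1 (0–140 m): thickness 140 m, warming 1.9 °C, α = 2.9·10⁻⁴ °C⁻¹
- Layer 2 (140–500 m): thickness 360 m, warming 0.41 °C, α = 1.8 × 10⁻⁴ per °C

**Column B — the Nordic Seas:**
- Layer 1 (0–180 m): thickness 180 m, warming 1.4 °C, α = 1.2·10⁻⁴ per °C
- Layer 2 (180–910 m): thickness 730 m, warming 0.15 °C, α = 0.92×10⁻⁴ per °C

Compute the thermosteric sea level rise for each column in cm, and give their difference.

A 0–140 m: 1.9 × 2.9×10⁻⁴ × 140 = 0.07714 m
A 140–500 m: 0.41 × 1.8×10⁻⁴ × 360 = 0.026568 m
A total: 0.103708 m
B 180 × 1.2×10⁻⁴ × 1.4 = 0.03024 m
B 180–910 m: 0.15 × 730 × 0.92×10⁻⁴ = 0.010074 m
B total: 0.040314 m
Difference: 0.103708 − 0.040314 = 0.063394 m

Δh_A ≈ 10 cm, Δh_B ≈ 4.0 cm; difference ≈ 6.3 cm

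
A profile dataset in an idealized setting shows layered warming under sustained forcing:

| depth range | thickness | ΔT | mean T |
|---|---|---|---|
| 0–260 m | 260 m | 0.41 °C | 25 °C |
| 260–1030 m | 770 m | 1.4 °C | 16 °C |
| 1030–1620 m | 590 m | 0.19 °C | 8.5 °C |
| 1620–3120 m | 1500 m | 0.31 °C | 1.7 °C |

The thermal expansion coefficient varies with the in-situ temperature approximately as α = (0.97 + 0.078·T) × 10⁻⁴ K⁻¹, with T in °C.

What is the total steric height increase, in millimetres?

340 mm of thermosteric rise

Layer 1: α = (0.97 + 0.078×25)×10⁻⁴ = 2.92×10⁻⁴ K⁻¹
Layer 2: α = (0.97 + 0.078×16)×10⁻⁴ = 2.218×10⁻⁴ K⁻¹
Layer 3: α = (0.97 + 0.078×8.5)×10⁻⁴ = 1.633×10⁻⁴ K⁻¹
Layer 4: α = (0.97 + 0.078×1.7)×10⁻⁴ = 1.1026×10⁻⁴ K⁻¹
Layer 1: 0.41 × 2.92×10⁻⁴ × 260 = 0.0311272 m
260–1030 m: 2.218×10⁻⁴ × 770 × 1.4 = 0.2391004 m
590 × 0.19 × 1.633×10⁻⁴ = 0.01830593 m
1620–3120 m: 1500 × 1.1026×10⁻⁴ × 0.31 = 0.0512709 m
Δh = 0.0311272 + 0.2391004 + 0.01830593 + 0.0512709 = 0.33980443 m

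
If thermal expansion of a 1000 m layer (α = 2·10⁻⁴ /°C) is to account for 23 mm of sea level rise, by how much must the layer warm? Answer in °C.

ΔT = Δh/(αH) = 0.023 / (2×10⁻⁴ × 1000) = 0.1150 °C

ΔT ≈ 0.115 °C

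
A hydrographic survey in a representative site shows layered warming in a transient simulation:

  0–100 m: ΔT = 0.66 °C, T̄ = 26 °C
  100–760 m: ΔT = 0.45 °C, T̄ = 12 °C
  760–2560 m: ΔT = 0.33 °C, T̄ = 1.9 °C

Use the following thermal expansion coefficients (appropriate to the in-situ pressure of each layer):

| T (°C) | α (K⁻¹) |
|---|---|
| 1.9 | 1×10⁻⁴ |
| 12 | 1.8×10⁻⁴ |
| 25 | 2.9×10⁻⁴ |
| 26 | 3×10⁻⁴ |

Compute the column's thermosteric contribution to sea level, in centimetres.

Layer 1 at 26 °C → α = 3×10⁻⁴ K⁻¹
Layer 2 at 12 °C → α = 1.8×10⁻⁴ K⁻¹
Layer 3 at 1.9 °C → α = 1×10⁻⁴ K⁻¹
Layer 1: 100 × 0.66 × 3×10⁻⁴ = 0.01980 m
660 × 1.8×10⁻⁴ × 0.45 = 0.05346 m
1800 × 1×10⁻⁴ × 0.33 = 0.05940 m
Δh = 0.01980 + 0.05346 + 0.05940 = 0.13266 m ≈ 13 cm

about 13 cm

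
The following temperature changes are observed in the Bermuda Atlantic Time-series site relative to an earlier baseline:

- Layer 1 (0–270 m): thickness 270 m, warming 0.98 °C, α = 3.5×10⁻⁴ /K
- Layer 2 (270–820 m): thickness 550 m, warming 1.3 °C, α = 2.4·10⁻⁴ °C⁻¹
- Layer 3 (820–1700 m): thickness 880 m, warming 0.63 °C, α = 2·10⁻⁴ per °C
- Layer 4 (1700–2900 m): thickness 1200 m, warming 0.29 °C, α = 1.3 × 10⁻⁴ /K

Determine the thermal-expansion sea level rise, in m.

0–270 m: 270 × 3.5×10⁻⁴ × 0.98 = 0.09261 m
270–820 m: 1.3 × 2.4×10⁻⁴ × 550 = 0.17160 m
0.63 × 880 × 2×10⁻⁴ = 0.11088 m
1200 × 0.29 × 1.3×10⁻⁴ = 0.04524 m
Δh = 0.09261 + 0.17160 + 0.11088 + 0.04524 = 0.42033 m

about 0.42 m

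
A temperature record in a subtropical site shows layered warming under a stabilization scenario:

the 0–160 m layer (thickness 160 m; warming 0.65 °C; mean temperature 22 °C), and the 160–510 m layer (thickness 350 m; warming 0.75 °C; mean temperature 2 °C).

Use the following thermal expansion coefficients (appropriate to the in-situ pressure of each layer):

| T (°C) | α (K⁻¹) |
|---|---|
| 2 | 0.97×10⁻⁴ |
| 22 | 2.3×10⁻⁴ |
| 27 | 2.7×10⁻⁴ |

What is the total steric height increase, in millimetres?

49 mm

Layer 1 at 22 °C → α = 2.3×10⁻⁴ K⁻¹
Layer 2 at 2 °C → α = 0.97×10⁻⁴ K⁻¹
0–160 m: 160 × 2.3×10⁻⁴ × 0.65 = 0.02392 m
Layer 2: 0.97×10⁻⁴ × 350 × 0.75 = 0.0254625 m
Δh = 0.02392 + 0.0254625 = 0.0493825 m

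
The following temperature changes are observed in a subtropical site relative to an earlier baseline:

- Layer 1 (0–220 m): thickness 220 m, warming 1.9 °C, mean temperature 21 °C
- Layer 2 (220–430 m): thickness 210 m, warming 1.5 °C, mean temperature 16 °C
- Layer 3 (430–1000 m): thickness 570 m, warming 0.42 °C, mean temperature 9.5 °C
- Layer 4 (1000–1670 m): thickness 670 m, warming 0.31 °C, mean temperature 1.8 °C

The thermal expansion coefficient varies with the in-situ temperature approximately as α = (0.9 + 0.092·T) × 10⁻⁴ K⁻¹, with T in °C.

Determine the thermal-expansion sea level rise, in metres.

Δh ≈ 0.26 m

Layer 1: α = (0.9 + 0.092×21)×10⁻⁴ = 2.832×10⁻⁴ K⁻¹
Layer 2: α = (0.9 + 0.092×16)×10⁻⁴ = 2.372×10⁻⁴ K⁻¹
Layer 3: α = (0.9 + 0.092×9.5)×10⁻⁴ = 1.774×10⁻⁴ K⁻¹
Layer 4: α = (0.9 + 0.092×1.8)×10⁻⁴ = 1.0656×10⁻⁴ K⁻¹
0–220 m: 220 × 1.9 × 2.832×10⁻⁴ = 0.1183776 m
220–430 m: 210 × 1.5 × 2.372×10⁻⁴ = 0.074718 m
Layer 3: 570 × 1.774×10⁻⁴ × 0.42 = 0.04246956 m
1000–1670 m: 1.0656×10⁻⁴ × 0.31 × 670 = 0.022132512 m
Δh = 0.1183776 + 0.074718 + 0.04246956 + 0.022132512 = 0.257697672 m ≈ 0.26 m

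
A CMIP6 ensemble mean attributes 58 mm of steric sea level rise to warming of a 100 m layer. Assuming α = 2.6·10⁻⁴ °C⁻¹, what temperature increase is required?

about 2.2 K

ΔT = Δh/(αH) = 0.058 / (2.6×10⁻⁴ × 100) ≈ 2.231 K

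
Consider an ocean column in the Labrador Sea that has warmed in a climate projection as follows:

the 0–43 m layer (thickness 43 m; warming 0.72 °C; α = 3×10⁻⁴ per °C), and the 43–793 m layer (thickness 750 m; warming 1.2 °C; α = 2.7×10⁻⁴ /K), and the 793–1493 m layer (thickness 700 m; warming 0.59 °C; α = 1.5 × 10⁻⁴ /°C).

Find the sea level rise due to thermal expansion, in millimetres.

0–43 m: 0.72 × 3×10⁻⁴ × 43 = 0.009288 m
2.7×10⁻⁴ × 1.2 × 750 = 0.24300 m
793–1493 m: 700 × 0.59 × 1.5×10⁻⁴ = 0.06195 m
Δh = 0.009288 + 0.24300 + 0.06195 = 0.314238 m ≈ 310 mm

310 mm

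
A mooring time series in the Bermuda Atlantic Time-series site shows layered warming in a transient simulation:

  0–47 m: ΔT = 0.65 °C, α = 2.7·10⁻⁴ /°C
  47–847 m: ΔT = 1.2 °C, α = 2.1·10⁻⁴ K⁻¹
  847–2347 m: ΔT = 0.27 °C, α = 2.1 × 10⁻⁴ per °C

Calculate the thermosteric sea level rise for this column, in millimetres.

Δh = 290 mm

Layer 1: 2.7×10⁻⁴ × 47 × 0.65 = 0.0082485 m
47–847 m: 1.2 × 2.1×10⁻⁴ × 800 = 0.20160 m
847–2347 m: 2.1×10⁻⁴ × 1500 × 0.27 = 0.08505 m
Δh = 0.0082485 + 0.20160 + 0.08505 = 0.2948985 m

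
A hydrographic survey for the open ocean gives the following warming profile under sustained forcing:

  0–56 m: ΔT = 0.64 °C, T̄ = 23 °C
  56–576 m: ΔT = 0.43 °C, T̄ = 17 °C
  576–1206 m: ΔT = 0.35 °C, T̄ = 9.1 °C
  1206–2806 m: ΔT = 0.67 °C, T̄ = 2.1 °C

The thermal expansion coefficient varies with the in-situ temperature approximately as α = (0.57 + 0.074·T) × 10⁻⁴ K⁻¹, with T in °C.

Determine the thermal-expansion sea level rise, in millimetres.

Layer 1: α = (0.57 + 0.074×23)×10⁻⁴ = 2.272×10⁻⁴ K⁻¹
Layer 2: α = (0.57 + 0.074×17)×10⁻⁴ = 1.828×10⁻⁴ K⁻¹
Layer 3: α = (0.57 + 0.074×9.1)×10⁻⁴ = 1.2434×10⁻⁴ K⁻¹
Layer 4: α = (0.57 + 0.074×2.1)×10⁻⁴ = 0.7254×10⁻⁴ K⁻¹
Layer 1: 0.64 × 56 × 2.272×10⁻⁴ = 0.008142848 m
Layer 2: 520 × 1.828×10⁻⁴ × 0.43 = 0.04087408 m
576–1206 m: 630 × 1.2434×10⁻⁴ × 0.35 = 0.02741697 m
1600 × 0.7254×10⁻⁴ × 0.67 = 0.07776288 m
Δh = 0.008142848 + 0.04087408 + 0.02741697 + 0.07776288 = 0.154196778 m

154 mm of thermosteric rise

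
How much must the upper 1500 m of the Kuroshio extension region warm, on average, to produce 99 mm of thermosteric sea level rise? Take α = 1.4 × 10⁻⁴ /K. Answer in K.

about 0.471 K

ΔT = Δh/(αH) = 0.099 / (1.4×10⁻⁴ × 1500) ≈ 0.4714 K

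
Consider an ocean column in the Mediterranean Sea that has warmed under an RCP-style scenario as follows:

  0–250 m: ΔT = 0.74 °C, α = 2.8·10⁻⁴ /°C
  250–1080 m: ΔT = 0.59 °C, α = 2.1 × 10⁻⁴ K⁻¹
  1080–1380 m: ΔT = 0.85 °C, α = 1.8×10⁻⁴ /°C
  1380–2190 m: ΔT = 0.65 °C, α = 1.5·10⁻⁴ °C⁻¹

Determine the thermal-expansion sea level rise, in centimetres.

0.74 × 2.8×10⁻⁴ × 250 = 0.05180 m
250–1080 m: 2.1×10⁻⁴ × 830 × 0.59 = 0.102837 m
Layer 3: 1.8×10⁻⁴ × 0.85 × 300 = 0.04590 m
0.65 × 810 × 1.5×10⁻⁴ = 0.078975 m
Δh = 0.05180 + 0.102837 + 0.04590 + 0.078975 = 0.279512 m ≈ 28.0 cm

Δh = 28.0 cm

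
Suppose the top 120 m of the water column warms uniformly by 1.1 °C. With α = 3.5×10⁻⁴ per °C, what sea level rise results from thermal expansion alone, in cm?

Δh = αΔT·H = 3.5×10⁻⁴ × 1.1 × 120 = 0.04620 m

about 4.62 cm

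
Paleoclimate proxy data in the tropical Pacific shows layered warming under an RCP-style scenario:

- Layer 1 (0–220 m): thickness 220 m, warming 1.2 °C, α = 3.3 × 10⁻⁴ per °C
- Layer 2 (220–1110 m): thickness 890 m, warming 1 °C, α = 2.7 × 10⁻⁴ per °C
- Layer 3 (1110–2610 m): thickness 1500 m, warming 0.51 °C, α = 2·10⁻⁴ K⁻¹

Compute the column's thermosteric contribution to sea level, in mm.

Δh = 480 mm

0–220 m: 220 × 3.3×10⁻⁴ × 1.2 = 0.08712 m
Layer 2: 1 × 2.7×10⁻⁴ × 890 = 0.24030 m
Layer 3: 0.51 × 1500 × 2×10⁻⁴ = 0.15300 m
Δh = 0.08712 + 0.24030 + 0.15300 = 0.48042 m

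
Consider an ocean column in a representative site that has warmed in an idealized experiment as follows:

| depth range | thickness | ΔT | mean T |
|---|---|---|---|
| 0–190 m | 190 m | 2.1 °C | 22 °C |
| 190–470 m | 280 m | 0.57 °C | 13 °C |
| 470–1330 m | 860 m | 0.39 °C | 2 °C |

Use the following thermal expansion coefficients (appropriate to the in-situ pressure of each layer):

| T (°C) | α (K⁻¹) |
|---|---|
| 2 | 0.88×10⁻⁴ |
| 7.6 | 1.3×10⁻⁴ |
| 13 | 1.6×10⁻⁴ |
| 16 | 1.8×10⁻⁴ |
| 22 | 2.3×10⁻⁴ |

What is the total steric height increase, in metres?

Δh = 0.15 m

Layer 1 at 22 °C → α = 2.3×10⁻⁴ K⁻¹
Layer 2 at 13 °C → α = 1.6×10⁻⁴ K⁻¹
Layer 3 at 2 °C → α = 0.88×10⁻⁴ K⁻¹
0–190 m: 2.3×10⁻⁴ × 190 × 2.1 = 0.09177 m
0.57 × 1.6×10⁻⁴ × 280 = 0.025536 m
860 × 0.39 × 0.88×10⁻⁴ = 0.0295152 m
Δh = 0.09177 + 0.025536 + 0.0295152 = 0.1468212 m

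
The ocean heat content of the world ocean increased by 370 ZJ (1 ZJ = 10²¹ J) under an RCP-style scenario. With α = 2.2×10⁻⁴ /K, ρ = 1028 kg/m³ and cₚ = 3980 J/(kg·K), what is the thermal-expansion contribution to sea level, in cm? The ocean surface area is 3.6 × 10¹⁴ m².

Δh = 5.53 cm

Per unit area: Q = 370×10²¹ / (3.6×10¹⁴) ≈ 1.028×10⁹ J/m²
Δh = αQ/(ρcₚ) = 2.2×10⁻⁴ × 1.028×10⁹ / (1028 × 3980) ≈ 0.055276 m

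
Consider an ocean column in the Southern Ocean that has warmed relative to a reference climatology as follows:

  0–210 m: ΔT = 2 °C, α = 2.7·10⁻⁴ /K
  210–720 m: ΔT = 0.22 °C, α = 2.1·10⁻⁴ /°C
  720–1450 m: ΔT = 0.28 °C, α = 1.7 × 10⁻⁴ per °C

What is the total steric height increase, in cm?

0–210 m: 210 × 2 × 2.7×10⁻⁴ = 0.11340 m
Layer 2: 2.1×10⁻⁴ × 0.22 × 510 = 0.023562 m
0.28 × 1.7×10⁻⁴ × 730 = 0.034748 m
Δh = 0.11340 + 0.023562 + 0.034748 = 0.17171 m ≈ 17 cm

17 cm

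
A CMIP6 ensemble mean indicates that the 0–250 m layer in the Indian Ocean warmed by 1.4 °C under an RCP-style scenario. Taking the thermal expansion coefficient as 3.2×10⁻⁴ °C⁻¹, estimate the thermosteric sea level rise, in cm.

Δh = αΔT·H = 3.2×10⁻⁴ × 1.4 × 250 = 0.11200 m

11.2 cm of thermosteric rise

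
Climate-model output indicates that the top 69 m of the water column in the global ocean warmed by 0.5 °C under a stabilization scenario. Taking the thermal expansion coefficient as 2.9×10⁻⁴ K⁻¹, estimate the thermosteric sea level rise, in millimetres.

Δh = αΔT·H = 2.9×10⁻⁴ × 0.5 × 69 = 0.010005 m

about 10.0 mm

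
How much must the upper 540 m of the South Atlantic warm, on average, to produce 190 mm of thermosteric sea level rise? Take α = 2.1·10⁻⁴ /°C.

1.68 K

ΔT = Δh/(αH) = 0.19 / (2.1×10⁻⁴ × 540) ≈ 1.675 K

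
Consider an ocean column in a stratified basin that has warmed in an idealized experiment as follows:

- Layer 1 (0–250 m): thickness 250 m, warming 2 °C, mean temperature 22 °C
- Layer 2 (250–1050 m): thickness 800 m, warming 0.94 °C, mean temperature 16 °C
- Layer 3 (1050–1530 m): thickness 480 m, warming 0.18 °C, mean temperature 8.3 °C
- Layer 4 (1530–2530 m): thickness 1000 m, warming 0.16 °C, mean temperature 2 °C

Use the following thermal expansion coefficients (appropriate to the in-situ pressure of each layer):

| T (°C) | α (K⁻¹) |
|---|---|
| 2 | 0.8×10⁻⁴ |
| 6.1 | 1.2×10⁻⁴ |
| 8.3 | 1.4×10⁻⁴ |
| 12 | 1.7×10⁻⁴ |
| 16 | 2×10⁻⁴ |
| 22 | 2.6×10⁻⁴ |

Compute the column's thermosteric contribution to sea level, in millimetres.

Layer 1 at 22 °C → α = 2.6×10⁻⁴ K⁻¹
Layer 2 at 16 °C → α = 2×10⁻⁴ K⁻¹
Layer 3 at 8.3 °C → α = 1.4×10⁻⁴ K⁻¹
Layer 4 at 2 °C → α = 0.8×10⁻⁴ K⁻¹
0–250 m: 2 × 250 × 2.6×10⁻⁴ = 0.13000 m
0.94 × 2×10⁻⁴ × 800 = 0.15040 m
1050–1530 m: 0.18 × 1.4×10⁻⁴ × 480 = 0.012096 m
0.8×10⁻⁴ × 1000 × 0.16 = 0.01280 m
Δh = 0.13000 + 0.15040 + 0.012096 + 0.01280 = 0.305296 m

Δh = 310 mm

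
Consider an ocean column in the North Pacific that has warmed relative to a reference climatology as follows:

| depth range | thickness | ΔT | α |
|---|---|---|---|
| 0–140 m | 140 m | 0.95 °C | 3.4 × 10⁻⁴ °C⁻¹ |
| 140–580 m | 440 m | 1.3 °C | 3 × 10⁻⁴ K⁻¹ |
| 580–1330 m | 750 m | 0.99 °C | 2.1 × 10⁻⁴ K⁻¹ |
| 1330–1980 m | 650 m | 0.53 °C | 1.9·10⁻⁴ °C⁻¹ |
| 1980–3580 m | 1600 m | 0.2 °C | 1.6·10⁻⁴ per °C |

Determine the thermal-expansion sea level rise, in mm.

about 489 mm

0–140 m: 3.4×10⁻⁴ × 0.95 × 140 = 0.04522 m
440 × 3×10⁻⁴ × 1.3 = 0.17160 m
580–1330 m: 2.1×10⁻⁴ × 750 × 0.99 = 0.155925 m
1330–1980 m: 650 × 0.53 × 1.9×10⁻⁴ = 0.065455 m
1980–3580 m: 0.2 × 1600 × 1.6×10⁻⁴ = 0.05120 m
Δh = 0.04522 + 0.17160 + 0.155925 + 0.065455 + 0.05120 = 0.48940 m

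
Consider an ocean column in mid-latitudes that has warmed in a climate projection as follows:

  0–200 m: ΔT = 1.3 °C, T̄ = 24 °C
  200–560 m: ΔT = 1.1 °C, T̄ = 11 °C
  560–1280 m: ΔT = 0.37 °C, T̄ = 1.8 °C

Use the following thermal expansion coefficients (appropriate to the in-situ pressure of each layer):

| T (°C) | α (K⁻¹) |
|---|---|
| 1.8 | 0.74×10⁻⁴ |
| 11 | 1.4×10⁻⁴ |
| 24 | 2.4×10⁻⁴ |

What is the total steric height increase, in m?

Layer 1 at 24 °C → α = 2.4×10⁻⁴ K⁻¹
Layer 2 at 11 °C → α = 1.4×10⁻⁴ K⁻¹
Layer 3 at 1.8 °C → α = 0.74×10⁻⁴ K⁻¹
Layer 1: 1.3 × 2.4×10⁻⁴ × 200 = 0.06240 m
200–560 m: 360 × 1.1 × 1.4×10⁻⁴ = 0.05544 m
560–1280 m: 0.74×10⁻⁴ × 0.37 × 720 = 0.0197136 m
Δh = 0.06240 + 0.05544 + 0.0197136 = 0.1375536 m ≈ 0.138 m

Δh ≈ 0.138 m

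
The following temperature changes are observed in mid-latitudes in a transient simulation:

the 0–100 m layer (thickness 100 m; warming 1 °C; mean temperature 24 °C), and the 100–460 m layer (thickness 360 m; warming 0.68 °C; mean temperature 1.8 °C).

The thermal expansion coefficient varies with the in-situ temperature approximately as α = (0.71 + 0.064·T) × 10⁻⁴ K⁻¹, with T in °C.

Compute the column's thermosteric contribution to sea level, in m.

0.0427 m of thermosteric rise

Layer 1: α = (0.71 + 0.064×24)×10⁻⁴ = 2.246×10⁻⁴ K⁻¹
Layer 2: α = (0.71 + 0.064×1.8)×10⁻⁴ = 0.8252×10⁻⁴ K⁻¹
100 × 1 × 2.246×10⁻⁴ = 0.02246 m
100–460 m: 0.68 × 0.8252×10⁻⁴ × 360 = 0.020200896 m
Δh = 0.02246 + 0.020200896 = 0.042660896 m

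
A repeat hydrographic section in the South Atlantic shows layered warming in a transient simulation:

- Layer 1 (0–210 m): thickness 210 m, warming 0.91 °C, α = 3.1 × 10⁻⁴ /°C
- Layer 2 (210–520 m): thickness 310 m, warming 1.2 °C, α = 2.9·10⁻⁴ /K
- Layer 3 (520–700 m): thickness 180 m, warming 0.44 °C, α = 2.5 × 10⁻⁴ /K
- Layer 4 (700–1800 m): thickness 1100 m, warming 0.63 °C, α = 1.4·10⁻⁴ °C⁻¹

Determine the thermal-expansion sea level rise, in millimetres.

284 mm of thermosteric rise

0.91 × 210 × 3.1×10⁻⁴ = 0.059241 m
210–520 m: 1.2 × 310 × 2.9×10⁻⁴ = 0.10788 m
Layer 3: 2.5×10⁻⁴ × 180 × 0.44 = 0.01980 m
1.4×10⁻⁴ × 1100 × 0.63 = 0.09702 m
Δh = 0.059241 + 0.10788 + 0.01980 + 0.09702 = 0.283941 m ≈ 284 mm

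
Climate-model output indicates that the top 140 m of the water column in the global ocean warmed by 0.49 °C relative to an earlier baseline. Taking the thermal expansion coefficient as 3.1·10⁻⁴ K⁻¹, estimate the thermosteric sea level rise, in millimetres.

Δh ≈ 21.3 mm

Δh = αΔT·H = 3.1×10⁻⁴ × 0.49 × 140 = 0.021266 m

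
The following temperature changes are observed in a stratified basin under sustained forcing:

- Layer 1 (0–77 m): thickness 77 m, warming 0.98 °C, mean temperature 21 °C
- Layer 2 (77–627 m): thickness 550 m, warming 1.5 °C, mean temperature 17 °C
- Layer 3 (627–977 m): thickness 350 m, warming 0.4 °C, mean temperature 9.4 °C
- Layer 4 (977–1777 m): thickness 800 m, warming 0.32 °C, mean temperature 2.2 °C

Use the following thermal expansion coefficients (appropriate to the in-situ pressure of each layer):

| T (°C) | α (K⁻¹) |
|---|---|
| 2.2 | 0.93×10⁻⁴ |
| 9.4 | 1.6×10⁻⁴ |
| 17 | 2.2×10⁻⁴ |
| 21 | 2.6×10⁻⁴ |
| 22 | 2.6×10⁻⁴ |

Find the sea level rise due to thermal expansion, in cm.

25 cm

Layer 1 at 21 °C → α = 2.6×10⁻⁴ K⁻¹
Layer 2 at 17 °C → α = 2.2×10⁻⁴ K⁻¹
Layer 3 at 9.4 °C → α = 1.6×10⁻⁴ K⁻¹
Layer 4 at 2.2 °C → α = 0.93×10⁻⁴ K⁻¹
Layer 1: 2.6×10⁻⁴ × 77 × 0.98 = 0.0196196 m
77–627 m: 2.2×10⁻⁴ × 1.5 × 550 = 0.18150 m
Layer 3: 0.4 × 1.6×10⁻⁴ × 350 = 0.02240 m
0.32 × 800 × 0.93×10⁻⁴ = 0.023808 m
Δh = 0.0196196 + 0.18150 + 0.02240 + 0.023808 = 0.2473276 m ≈ 25 cm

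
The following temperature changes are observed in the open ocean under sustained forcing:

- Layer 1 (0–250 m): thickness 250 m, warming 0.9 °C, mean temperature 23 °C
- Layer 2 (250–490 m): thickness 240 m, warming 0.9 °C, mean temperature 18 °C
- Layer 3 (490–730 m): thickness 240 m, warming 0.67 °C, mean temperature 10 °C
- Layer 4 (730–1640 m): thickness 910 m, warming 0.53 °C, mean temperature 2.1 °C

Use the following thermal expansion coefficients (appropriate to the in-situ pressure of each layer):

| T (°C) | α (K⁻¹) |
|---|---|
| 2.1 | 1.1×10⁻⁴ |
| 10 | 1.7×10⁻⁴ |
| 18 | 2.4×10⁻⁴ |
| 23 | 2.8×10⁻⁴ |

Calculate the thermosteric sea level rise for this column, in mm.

200 mm

Layer 1 at 23 °C → α = 2.8×10⁻⁴ K⁻¹
Layer 2 at 18 °C → α = 2.4×10⁻⁴ K⁻¹
Layer 3 at 10 °C → α = 1.7×10⁻⁴ K⁻¹
Layer 4 at 2.1 °C → α = 1.1×10⁻⁴ K⁻¹
Layer 1: 2.8×10⁻⁴ × 0.9 × 250 = 0.06300 m
Layer 2: 0.9 × 2.4×10⁻⁴ × 240 = 0.05184 m
1.7×10⁻⁴ × 240 × 0.67 = 0.027336 m
730–1640 m: 1.1×10⁻⁴ × 0.53 × 910 = 0.053053 m
Δh = 0.06300 + 0.05184 + 0.027336 + 0.053053 = 0.195229 m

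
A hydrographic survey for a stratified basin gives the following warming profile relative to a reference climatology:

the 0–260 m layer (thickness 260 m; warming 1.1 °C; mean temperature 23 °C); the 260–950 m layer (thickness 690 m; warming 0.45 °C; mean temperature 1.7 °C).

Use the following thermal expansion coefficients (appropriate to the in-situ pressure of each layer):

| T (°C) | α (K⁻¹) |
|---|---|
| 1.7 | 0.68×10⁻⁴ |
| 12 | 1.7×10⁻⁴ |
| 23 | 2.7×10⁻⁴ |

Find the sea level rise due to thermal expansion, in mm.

Layer 1 at 23 °C → α = 2.7×10⁻⁴ K⁻¹
Layer 2 at 1.7 °C → α = 0.68×10⁻⁴ K⁻¹
0–260 m: 1.1 × 260 × 2.7×10⁻⁴ = 0.07722 m
690 × 0.68×10⁻⁴ × 0.45 = 0.021114 m
Δh = 0.07722 + 0.021114 = 0.098334 m

98.3 mm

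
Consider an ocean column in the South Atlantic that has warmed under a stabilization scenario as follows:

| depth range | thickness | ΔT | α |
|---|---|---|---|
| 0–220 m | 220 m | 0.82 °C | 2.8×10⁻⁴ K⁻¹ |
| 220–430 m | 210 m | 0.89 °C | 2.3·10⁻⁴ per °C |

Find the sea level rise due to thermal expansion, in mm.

93.5 mm of thermosteric rise

Layer 1: 2.8×10⁻⁴ × 0.82 × 220 = 0.050512 m
Layer 2: 210 × 2.3×10⁻⁴ × 0.89 = 0.042987 m
Δh = 0.050512 + 0.042987 = 0.093499 m ≈ 93.5 mm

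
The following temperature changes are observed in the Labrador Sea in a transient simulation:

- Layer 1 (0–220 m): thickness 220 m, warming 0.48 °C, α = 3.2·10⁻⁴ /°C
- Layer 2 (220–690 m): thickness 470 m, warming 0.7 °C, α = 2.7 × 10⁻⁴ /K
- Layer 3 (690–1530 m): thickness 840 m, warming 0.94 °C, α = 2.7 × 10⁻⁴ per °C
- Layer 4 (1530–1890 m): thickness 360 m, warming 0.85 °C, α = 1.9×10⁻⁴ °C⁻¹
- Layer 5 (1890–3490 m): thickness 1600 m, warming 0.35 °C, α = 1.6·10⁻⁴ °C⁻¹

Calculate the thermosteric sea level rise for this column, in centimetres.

48.4 cm

Layer 1: 3.2×10⁻⁴ × 220 × 0.48 = 0.033792 m
Layer 2: 0.7 × 470 × 2.7×10⁻⁴ = 0.08883 m
0.94 × 2.7×10⁻⁴ × 840 = 0.213192 m
Layer 4: 1.9×10⁻⁴ × 360 × 0.85 = 0.05814 m
1890–3490 m: 0.35 × 1.6×10⁻⁴ × 1600 = 0.08960 m
Δh = 0.033792 + 0.08883 + 0.213192 + 0.05814 + 0.08960 = 0.483554 m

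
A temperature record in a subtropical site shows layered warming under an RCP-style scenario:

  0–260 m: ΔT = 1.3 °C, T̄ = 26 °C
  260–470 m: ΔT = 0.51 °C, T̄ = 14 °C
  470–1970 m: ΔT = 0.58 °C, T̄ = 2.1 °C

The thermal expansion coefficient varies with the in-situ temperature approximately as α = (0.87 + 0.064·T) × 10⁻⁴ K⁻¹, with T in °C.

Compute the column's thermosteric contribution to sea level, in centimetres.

Layer 1: α = (0.87 + 0.064×26)×10⁻⁴ = 2.534×10⁻⁴ K⁻¹
Layer 2: α = (0.87 + 0.064×14)×10⁻⁴ = 1.766×10⁻⁴ K⁻¹
Layer 3: α = (0.87 + 0.064×2.1)×10⁻⁴ = 1.0044×10⁻⁴ K⁻¹
2.534×10⁻⁴ × 1.3 × 260 = 0.0856492 m
260–470 m: 1.766×10⁻⁴ × 210 × 0.51 = 0.01891386 m
1500 × 1.0044×10⁻⁴ × 0.58 = 0.0873828 m
Δh = 0.0856492 + 0.01891386 + 0.0873828 = 0.19194586 m

about 19.2 cm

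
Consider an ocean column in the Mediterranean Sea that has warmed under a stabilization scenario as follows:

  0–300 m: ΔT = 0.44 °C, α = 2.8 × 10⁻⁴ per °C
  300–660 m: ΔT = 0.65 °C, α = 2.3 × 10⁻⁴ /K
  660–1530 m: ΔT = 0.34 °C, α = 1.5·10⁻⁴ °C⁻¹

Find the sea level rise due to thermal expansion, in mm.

0–300 m: 300 × 0.44 × 2.8×10⁻⁴ = 0.03696 m
Layer 2: 2.3×10⁻⁴ × 0.65 × 360 = 0.05382 m
660–1530 m: 1.5×10⁻⁴ × 0.34 × 870 = 0.04437 m
Δh = 0.03696 + 0.05382 + 0.04437 = 0.13515 m ≈ 135 mm

about 135 mm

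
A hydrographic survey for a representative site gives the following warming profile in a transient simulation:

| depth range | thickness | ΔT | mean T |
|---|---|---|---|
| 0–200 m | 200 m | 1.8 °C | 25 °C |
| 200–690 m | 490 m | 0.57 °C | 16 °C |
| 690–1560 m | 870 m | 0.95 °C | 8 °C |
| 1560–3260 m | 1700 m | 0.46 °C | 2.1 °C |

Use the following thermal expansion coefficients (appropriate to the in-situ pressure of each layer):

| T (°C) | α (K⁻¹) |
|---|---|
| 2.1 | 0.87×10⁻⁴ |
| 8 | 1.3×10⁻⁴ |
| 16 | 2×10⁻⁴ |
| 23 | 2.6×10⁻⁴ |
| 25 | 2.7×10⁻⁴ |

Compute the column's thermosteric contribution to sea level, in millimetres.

329 mm of thermosteric rise

Layer 1 at 25 °C → α = 2.7×10⁻⁴ K⁻¹
Layer 2 at 16 °C → α = 2×10⁻⁴ K⁻¹
Layer 3 at 8 °C → α = 1.3×10⁻⁴ K⁻¹
Layer 4 at 2.1 °C → α = 0.87×10⁻⁴ K⁻¹
0–200 m: 2.7×10⁻⁴ × 1.8 × 200 = 0.09720 m
200–690 m: 2×10⁻⁴ × 0.57 × 490 = 0.05586 m
690–1560 m: 0.95 × 1.3×10⁻⁴ × 870 = 0.107445 m
Layer 4: 0.46 × 1700 × 0.87×10⁻⁴ = 0.068034 m
Δh = 0.09720 + 0.05586 + 0.107445 + 0.068034 = 0.328539 m ≈ 329 mm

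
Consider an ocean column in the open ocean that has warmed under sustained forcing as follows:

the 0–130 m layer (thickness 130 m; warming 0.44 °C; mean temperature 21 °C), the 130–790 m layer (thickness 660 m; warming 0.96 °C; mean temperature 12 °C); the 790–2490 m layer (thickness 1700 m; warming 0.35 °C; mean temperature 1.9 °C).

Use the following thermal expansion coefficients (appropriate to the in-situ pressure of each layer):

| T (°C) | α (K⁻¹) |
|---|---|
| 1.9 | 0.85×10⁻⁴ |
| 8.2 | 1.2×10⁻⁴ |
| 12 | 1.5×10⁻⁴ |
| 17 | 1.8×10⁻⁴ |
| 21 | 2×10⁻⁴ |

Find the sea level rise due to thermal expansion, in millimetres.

160 mm

Layer 1 at 21 °C → α = 2×10⁻⁴ K⁻¹
Layer 2 at 12 °C → α = 1.5×10⁻⁴ K⁻¹
Layer 3 at 1.9 °C → α = 0.85×10⁻⁴ K⁻¹
0–130 m: 130 × 2×10⁻⁴ × 0.44 = 0.01144 m
Layer 2: 660 × 1.5×10⁻⁴ × 0.96 = 0.09504 m
1700 × 0.35 × 0.85×10⁻⁴ = 0.050575 m
Δh = 0.01144 + 0.09504 + 0.050575 = 0.157055 m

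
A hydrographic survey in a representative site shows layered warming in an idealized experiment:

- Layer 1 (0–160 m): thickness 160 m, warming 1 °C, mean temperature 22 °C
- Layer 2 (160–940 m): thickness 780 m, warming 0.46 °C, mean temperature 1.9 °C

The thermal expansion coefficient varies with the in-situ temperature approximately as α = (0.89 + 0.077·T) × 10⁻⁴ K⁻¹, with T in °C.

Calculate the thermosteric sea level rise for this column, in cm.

Layer 1: α = (0.89 + 0.077×22)×10⁻⁴ = 2.584×10⁻⁴ K⁻¹
Layer 2: α = (0.89 + 0.077×1.9)×10⁻⁴ = 1.0363×10⁻⁴ K⁻¹
Layer 1: 160 × 1 × 2.584×10⁻⁴ = 0.041344 m
Layer 2: 1.0363×10⁻⁴ × 0.46 × 780 = 0.037182444 m
Δh = 0.041344 + 0.037182444 = 0.078526444 m

7.9 cm of thermosteric rise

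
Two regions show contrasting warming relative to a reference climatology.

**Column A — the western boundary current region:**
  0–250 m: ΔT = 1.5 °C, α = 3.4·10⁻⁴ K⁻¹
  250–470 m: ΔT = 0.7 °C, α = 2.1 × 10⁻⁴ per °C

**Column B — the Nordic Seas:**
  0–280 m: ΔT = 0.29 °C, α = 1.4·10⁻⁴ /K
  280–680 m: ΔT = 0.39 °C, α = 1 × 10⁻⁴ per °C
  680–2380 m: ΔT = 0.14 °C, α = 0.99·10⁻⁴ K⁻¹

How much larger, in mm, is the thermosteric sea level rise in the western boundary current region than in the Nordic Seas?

A 0–250 m: 250 × 3.4×10⁻⁴ × 1.5 = 0.12750 m
A 250–470 m: 220 × 2.1×10⁻⁴ × 0.7 = 0.03234 m
A total: 0.15984 m
B Layer 1: 280 × 1.4×10⁻⁴ × 0.29 = 0.011368 m
B 400 × 1×10⁻⁴ × 0.39 = 0.01560 m
B 0.14 × 1700 × 0.99×10⁻⁴ = 0.023562 m
B total: 0.05053 m
Difference: 0.15984 − 0.05053 = 0.10931 m

110 mm larger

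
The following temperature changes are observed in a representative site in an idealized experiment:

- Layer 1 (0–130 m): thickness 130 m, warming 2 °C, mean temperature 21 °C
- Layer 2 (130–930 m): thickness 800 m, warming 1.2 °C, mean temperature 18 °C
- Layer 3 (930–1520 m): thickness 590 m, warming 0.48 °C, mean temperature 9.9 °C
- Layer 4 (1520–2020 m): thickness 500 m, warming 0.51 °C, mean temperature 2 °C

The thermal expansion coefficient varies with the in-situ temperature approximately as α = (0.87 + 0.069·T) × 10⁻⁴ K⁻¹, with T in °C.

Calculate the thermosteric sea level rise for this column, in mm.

Δh ≈ 330 mm

Layer 1: α = (0.87 + 0.069×21)×10⁻⁴ = 2.319×10⁻⁴ K⁻¹
Layer 2: α = (0.87 + 0.069×18)×10⁻⁴ = 2.112×10⁻⁴ K⁻¹
Layer 3: α = (0.87 + 0.069×9.9)×10⁻⁴ = 1.5531×10⁻⁴ K⁻¹
Layer 4: α = (0.87 + 0.069×2)×10⁻⁴ = 1.008×10⁻⁴ K⁻¹
2.319×10⁻⁴ × 130 × 2 = 0.060294 m
130–930 m: 800 × 1.2 × 2.112×10⁻⁴ = 0.202752 m
930–1520 m: 1.5531×10⁻⁴ × 590 × 0.48 = 0.043983792 m
500 × 0.51 × 1.008×10⁻⁴ = 0.025704 m
Δh = 0.060294 + 0.202752 + 0.043983792 + 0.025704 = 0.332733792 m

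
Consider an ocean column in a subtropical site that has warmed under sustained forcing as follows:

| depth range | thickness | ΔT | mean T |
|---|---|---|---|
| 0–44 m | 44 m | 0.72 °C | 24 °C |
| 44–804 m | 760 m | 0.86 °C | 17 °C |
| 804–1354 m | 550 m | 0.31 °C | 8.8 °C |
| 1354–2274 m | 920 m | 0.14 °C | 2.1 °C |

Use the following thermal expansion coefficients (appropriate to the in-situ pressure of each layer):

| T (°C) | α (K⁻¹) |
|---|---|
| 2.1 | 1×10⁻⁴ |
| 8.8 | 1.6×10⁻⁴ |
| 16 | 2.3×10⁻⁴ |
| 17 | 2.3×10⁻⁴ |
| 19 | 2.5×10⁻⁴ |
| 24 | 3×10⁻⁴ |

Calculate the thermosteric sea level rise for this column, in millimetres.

Δh ≈ 200 mm

Layer 1 at 24 °C → α = 3×10⁻⁴ K⁻¹
Layer 2 at 17 °C → α = 2.3×10⁻⁴ K⁻¹
Layer 3 at 8.8 °C → α = 1.6×10⁻⁴ K⁻¹
Layer 4 at 2.1 °C → α = 1×10⁻⁴ K⁻¹
0–44 m: 44 × 3×10⁻⁴ × 0.72 = 0.009504 m
760 × 0.86 × 2.3×10⁻⁴ = 0.150328 m
Layer 3: 1.6×10⁻⁴ × 550 × 0.31 = 0.02728 m
1×10⁻⁴ × 920 × 0.14 = 0.01288 m
Δh = 0.009504 + 0.150328 + 0.02728 + 0.01288 = 0.199992 m ≈ 200 mm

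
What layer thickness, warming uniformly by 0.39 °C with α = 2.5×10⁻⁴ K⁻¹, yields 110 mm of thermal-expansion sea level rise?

H = Δh/(αΔT) = 0.11 / (2.5×10⁻⁴ × 0.39) ≈ 1128 m

H ≈ 1130 m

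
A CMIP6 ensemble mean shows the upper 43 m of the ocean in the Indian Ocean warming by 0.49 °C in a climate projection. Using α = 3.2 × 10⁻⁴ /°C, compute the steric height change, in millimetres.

Δh = αΔT·H = 3.2×10⁻⁴ × 0.49 × 43 = 0.0067424 m

6.74 mm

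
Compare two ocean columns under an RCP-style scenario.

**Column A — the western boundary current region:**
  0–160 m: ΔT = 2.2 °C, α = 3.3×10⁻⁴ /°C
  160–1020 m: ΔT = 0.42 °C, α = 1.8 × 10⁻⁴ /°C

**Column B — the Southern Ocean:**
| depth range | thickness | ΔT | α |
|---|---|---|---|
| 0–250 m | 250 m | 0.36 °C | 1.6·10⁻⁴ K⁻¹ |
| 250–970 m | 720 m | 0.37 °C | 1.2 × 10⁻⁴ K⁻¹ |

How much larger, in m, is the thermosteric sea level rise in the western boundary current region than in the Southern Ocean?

A 0–160 m: 3.3×10⁻⁴ × 160 × 2.2 = 0.11616 m
A 160–1020 m: 860 × 1.8×10⁻⁴ × 0.42 = 0.065016 m
A total: 0.181176 m
B Layer 1: 0.36 × 1.6×10⁻⁴ × 250 = 0.01440 m
B Layer 2: 0.37 × 720 × 1.2×10⁻⁴ = 0.031968 m
B total: 0.046368 m
Difference: 0.181176 − 0.046368 = 0.134808 m

0.135 m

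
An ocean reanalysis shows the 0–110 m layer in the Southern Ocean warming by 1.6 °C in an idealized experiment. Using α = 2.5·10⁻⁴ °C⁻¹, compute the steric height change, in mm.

Δh = αΔT·H = 2.5×10⁻⁴ × 1.6 × 110 = 0.04400 m

Δh ≈ 44.0 mm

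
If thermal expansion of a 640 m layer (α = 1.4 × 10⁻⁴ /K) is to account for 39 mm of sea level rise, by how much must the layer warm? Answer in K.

about 0.44 K

ΔT = Δh/(αH) = 0.039 / (1.4×10⁻⁴ × 640) ≈ 0.4353 K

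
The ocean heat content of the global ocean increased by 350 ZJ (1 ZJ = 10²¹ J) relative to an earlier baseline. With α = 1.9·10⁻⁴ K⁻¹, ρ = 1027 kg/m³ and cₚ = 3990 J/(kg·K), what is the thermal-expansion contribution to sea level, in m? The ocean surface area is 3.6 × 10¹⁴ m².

Per unit area: Q = 350×10²¹ / (3.6×10¹⁴) ≈ 9.722×10⁸ J/m²
Δh = αQ/(ρcₚ) = 1.9×10⁻⁴ × 9.722×10⁸ / (1027 × 3990) ≈ 0.045078 m

about 0.045 m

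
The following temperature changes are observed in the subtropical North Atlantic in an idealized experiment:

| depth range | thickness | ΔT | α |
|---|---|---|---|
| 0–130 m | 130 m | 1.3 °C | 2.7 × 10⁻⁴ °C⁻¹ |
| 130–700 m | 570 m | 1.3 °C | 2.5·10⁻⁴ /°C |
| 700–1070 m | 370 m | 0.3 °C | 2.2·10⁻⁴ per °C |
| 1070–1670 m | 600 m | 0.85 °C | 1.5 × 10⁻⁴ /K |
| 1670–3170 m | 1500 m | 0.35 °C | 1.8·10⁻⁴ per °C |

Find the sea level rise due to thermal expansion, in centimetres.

about 42.6 cm

2.7×10⁻⁴ × 130 × 1.3 = 0.04563 m
2.5×10⁻⁴ × 1.3 × 570 = 0.18525 m
700–1070 m: 2.2×10⁻⁴ × 0.3 × 370 = 0.02442 m
Layer 4: 0.85 × 1.5×10⁻⁴ × 600 = 0.07650 m
Layer 5: 0.35 × 1.8×10⁻⁴ × 1500 = 0.09450 m
Δh = 0.04563 + 0.18525 + 0.02442 + 0.07650 + 0.09450 = 0.42630 m ≈ 42.6 cm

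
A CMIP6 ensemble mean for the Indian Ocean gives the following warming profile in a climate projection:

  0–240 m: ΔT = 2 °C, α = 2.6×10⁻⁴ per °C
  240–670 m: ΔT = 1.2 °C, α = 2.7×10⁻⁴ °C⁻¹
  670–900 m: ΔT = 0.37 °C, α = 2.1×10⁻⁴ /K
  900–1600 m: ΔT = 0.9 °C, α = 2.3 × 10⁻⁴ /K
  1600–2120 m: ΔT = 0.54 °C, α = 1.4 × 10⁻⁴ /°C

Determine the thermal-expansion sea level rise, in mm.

2 × 240 × 2.6×10⁻⁴ = 0.12480 m
240–670 m: 2.7×10⁻⁴ × 430 × 1.2 = 0.13932 m
670–900 m: 230 × 0.37 × 2.1×10⁻⁴ = 0.017871 m
900–1600 m: 0.9 × 2.3×10⁻⁴ × 700 = 0.14490 m
1600–2120 m: 520 × 1.4×10⁻⁴ × 0.54 = 0.039312 m
Δh = 0.12480 + 0.13932 + 0.017871 + 0.14490 + 0.039312 = 0.466203 m

Δh = 470 mm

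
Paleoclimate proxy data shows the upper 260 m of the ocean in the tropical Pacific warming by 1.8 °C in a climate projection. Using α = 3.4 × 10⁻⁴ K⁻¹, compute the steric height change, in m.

Δh = αΔT·H = 3.4×10⁻⁴ × 1.8 × 260 = 0.15912 m

about 0.159 m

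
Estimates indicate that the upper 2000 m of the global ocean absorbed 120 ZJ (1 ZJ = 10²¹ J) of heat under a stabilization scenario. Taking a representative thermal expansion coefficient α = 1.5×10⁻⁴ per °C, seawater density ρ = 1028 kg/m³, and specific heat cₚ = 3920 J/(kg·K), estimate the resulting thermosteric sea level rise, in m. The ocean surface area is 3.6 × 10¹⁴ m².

Per unit area: Q = 120×10²¹ / (3.6×10¹⁴) ≈ 3.333×10⁸ J/m²
Δh = αQ/(ρcₚ) = 1.5×10⁻⁴ × 3.333×10⁸ / (1028 × 3920) ≈ 0.012406 m

Δh = 0.012 m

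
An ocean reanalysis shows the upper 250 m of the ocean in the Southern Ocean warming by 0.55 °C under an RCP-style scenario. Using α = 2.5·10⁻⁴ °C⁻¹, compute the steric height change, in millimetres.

Δh = αΔT·H = 2.5×10⁻⁴ × 0.55 × 250 = 0.034375 m

about 34.4 mm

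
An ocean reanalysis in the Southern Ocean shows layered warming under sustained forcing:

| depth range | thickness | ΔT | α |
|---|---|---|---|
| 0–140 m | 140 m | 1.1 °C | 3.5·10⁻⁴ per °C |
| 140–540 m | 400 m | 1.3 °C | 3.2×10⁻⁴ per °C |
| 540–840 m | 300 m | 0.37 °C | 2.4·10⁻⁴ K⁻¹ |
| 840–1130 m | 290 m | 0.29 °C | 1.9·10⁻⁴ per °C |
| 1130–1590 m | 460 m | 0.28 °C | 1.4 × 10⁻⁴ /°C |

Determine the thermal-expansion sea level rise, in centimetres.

0–140 m: 140 × 3.5×10⁻⁴ × 1.1 = 0.05390 m
400 × 3.2×10⁻⁴ × 1.3 = 0.16640 m
540–840 m: 2.4×10⁻⁴ × 300 × 0.37 = 0.02664 m
840–1130 m: 1.9×10⁻⁴ × 0.29 × 290 = 0.015979 m
Layer 5: 460 × 0.28 × 1.4×10⁻⁴ = 0.018032 m
Δh = 0.05390 + 0.16640 + 0.02664 + 0.015979 + 0.018032 = 0.280951 m

about 28.1 cm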